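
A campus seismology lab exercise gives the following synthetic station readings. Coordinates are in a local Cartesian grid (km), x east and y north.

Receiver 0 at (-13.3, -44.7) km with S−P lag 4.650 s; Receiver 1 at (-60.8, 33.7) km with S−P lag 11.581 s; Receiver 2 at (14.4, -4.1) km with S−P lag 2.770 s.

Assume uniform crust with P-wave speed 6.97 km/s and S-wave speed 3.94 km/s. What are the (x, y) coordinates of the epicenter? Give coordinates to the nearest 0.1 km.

x ≈ 24.9 km, y ≈ -26.9 km

Distance from S−P lag: d = Δt · v_P v_S / (v_P − v_S) = Δt · (6.97·3.94)/(6.97−3.94) ≈ 9.0633·Δt.
So d_Receiver 0 = 42.14, d_Receiver 1 = 104.96, d_Receiver 2 = 25.11 km.
Circle about each station: (x + 13.3)² + (y + 44.7)² = 42.14²; (x + 60.8)² + (y − 33.7)² = 104.96²; (x − 14.4)² + (y + 4.1)² = 25.11².
Subtracting pairs of circle equations eliminates x²+y² and gives linear equations (the radical axes):
-95.0 x + 156.8 y = -6583.47
55.4 x + 81.2 y = -805.54
Solving the 2×2 system: x ≈ 24.9, y ≈ -26.9 km.
Check against Receiver 0 (with the unrounded x, y): √((x + 13.3)²+(y + 44.7)²) = 42.14 ≈ 42.14 km. ✓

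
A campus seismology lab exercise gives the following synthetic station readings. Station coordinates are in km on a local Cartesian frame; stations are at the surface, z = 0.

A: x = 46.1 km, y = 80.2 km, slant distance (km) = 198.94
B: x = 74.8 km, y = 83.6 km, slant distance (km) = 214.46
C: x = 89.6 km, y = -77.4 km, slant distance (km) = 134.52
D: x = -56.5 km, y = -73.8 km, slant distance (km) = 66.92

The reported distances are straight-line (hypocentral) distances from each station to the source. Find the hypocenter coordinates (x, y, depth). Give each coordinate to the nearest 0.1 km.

Each station gives a sphere (x−x_i)² + (y−y_i)² + z² = d_i² (stations at z=0).
Subtracting the A sphere from B and C: z² cancels, leaving linear equations in x and y:
57.4 x + 6.8 y = -2389.22
87.0 x − 315.2 y = 26943.16
Solving: x ≈ -30.500, y ≈ -93.898 km (keep extra digits for the depth step; rounded: -30.5, -93.9).
Then from the A sphere: z² = 198.94² − (x − 46.1)² − (y − 80.2)² with x = -30.500, y = -93.898, so z ≈ 58.305 ≈ 58.3 km.
Check against D (with the unrounded solution): distance 66.93 ≈ 66.92 km. ✓

(-30.5, -93.9, 58.3)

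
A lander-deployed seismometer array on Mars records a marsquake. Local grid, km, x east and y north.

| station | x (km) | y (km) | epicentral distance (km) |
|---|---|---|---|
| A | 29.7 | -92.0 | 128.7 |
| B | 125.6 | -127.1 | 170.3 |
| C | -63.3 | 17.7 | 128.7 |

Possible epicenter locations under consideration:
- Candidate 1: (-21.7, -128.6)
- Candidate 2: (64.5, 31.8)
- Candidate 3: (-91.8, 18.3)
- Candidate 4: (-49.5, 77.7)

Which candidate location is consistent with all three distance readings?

Candidate 2

For each candidate, compare |candidate − station| to the reported distance:
Candidate 1: residuals A 65.6, B 23.0, C 23.4 → max 65.6 km
Candidate 2: residuals A 0.1, B 0.1, C 0.1 → max 0.1 km
Candidate 3: residuals A 35.4, B 91.2, C 100.2 → max 100.2 km
Candidate 4: residuals A 58.6, B 99.1, C 67.1 → max 99.1 km
Only Candidate 2 has all residuals ≈ 0.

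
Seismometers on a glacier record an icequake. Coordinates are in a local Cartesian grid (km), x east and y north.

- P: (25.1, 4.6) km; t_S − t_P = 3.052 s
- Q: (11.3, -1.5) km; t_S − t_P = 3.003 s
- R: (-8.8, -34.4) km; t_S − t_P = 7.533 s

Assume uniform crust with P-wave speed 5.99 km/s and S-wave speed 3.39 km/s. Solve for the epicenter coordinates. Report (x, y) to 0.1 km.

Distance from S−P lag: d = Δt · v_P v_S / (v_P − v_S) = Δt · (5.99·3.39)/(5.99−3.39) ≈ 7.8100·Δt.
So d_P = 23.84, d_Q = 23.45, d_R = 58.83 km.
Circle about each station: (x − 25.1)² + (y − 4.6)² = 23.84²; (x − 11.3)² + (y + 1.5)² = 23.45²; (x + 8.8)² + (y + 34.4)² = 58.83².
Subtracting the P equation from the Q and R equations removes the quadratic terms:
-27.6 x − 12.2 y = -502.79
-67.8 x − 78.0 y = -2282.99
Solving the 2×2 system: x ≈ 8.6, y ≈ 21.8 km.
Check against P (with the unrounded x, y): √((x − 25.1)²+(y − 4.6)²) = 23.87 ≈ 23.84 km. ✓

8.6 km east, 21.8 km north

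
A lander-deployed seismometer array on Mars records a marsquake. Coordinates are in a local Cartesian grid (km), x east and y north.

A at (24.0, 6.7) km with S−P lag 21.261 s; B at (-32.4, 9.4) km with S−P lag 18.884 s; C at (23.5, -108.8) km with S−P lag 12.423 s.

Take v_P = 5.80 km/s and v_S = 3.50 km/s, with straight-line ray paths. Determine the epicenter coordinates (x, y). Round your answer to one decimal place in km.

Distance from S−P lag: d = Δt · v_P v_S / (v_P − v_S) = Δt · (5.80·3.50)/(5.80−3.50) ≈ 8.8261·Δt.
So d_A = 187.65, d_B = 166.67, d_C = 109.65 km.
Circle about each station: (x − 24.0)² + (y − 6.7)² = 187.65²; (x + 32.4)² + (y − 9.4)² = 166.67²; (x − 23.5)² + (y + 108.8)² = 109.65².
Subtracting the A equation from the B and C equations removes the quadratic terms:
-112.8 x + 5.4 y = 7950.86
-1.0 x − 231.0 y = 34958.20
Solving the 2×2 system: x ≈ -77.7, y ≈ -151.0 km.

x ≈ -77.7 km, y ≈ -151.0 km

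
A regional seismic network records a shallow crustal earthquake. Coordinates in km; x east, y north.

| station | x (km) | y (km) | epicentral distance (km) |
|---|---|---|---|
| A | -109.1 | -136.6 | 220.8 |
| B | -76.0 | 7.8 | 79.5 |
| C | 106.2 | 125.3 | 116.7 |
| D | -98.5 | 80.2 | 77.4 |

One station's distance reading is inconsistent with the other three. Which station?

C

Solve using three stations at a time. Using A, B, D (subtract circle equations pairwise → linear system) gives (x, y) ≈ (-22.4, 66.4).
Distances from that point to each station vs reported:
  A: calculated 220.8 vs reported 220.8 → residual 0.0 km
  B: calculated 79.5 vs reported 79.5 → residual 0.0 km
  C: calculated 141.4 vs reported 116.7 → residual 24.7 km
  D: calculated 77.4 vs reported 77.4 → residual 0.0 km
A, B, D are mutually consistent (residuals ≈ 0); C is off by 24.7 km.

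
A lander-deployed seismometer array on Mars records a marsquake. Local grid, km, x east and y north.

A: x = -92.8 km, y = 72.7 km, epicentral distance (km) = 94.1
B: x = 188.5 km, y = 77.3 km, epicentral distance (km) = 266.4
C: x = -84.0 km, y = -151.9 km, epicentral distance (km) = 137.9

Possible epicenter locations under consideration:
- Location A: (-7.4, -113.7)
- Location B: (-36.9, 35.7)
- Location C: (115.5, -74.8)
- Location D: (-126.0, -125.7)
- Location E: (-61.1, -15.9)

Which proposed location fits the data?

For each candidate, compare |candidate − station| to the reported distance:
Location A: residuals A 110.9, B 7.2, C 52.3 → max 110.9 km
Location B: residuals A 27.1, B 37.2, C 55.5 → max 55.5 km
Location C: residuals A 161.1, B 97.7, C 76.0 → max 161.1 km
Location D: residuals A 107.1, B 107.9, C 88.4 → max 107.9 km
Location E: residuals A 0.0, B 0.0, C 0.0 → max 0.0 km
Only Location E has all residuals ≈ 0.

Location E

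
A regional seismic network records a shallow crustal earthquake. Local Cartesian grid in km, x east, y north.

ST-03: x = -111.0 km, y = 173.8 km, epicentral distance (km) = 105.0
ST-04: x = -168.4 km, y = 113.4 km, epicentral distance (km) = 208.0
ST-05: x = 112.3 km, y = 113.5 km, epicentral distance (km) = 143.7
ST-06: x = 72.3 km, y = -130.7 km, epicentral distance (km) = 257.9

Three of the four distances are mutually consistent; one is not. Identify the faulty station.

ST-04

Solve using three stations at a time. Using ST-03, ST-05, ST-06 (subtract circle equations pairwise → linear system) gives (x, y) ≈ (-31.2, 105.5).
Distances from that point to each station vs reported:
  ST-03: calculated 105.0 vs reported 105.0 → residual 0.0 km
  ST-04: calculated 137.4 vs reported 208.0 → residual 70.6 km
  ST-05: calculated 143.7 vs reported 143.7 → residual 0.0 km
  ST-06: calculated 257.9 vs reported 257.9 → residual 0.0 km
ST-03, ST-05, ST-06 are mutually consistent (residuals ≈ 0); ST-04 is off by 70.6 km.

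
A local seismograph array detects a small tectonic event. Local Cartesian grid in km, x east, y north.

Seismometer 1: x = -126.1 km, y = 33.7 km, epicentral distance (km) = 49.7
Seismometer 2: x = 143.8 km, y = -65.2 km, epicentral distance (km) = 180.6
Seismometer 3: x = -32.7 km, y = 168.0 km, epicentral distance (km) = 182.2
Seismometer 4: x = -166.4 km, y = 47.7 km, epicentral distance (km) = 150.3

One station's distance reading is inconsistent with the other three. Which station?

Seismometer 1

Solve using three stations at a time. Using Seismometer 2, Seismometer 3, Seismometer 4 (subtract circle equations pairwise → linear system) gives (x, y) ≈ (-29.4, -14.2).
Distances from that point to each station vs reported:
  Seismometer 1: calculated 107.9 vs reported 49.7 → residual 58.2 km
  Seismometer 2: calculated 180.6 vs reported 180.6 → residual 0.0 km
  Seismometer 3: calculated 182.2 vs reported 182.2 → residual 0.0 km
  Seismometer 4: calculated 150.3 vs reported 150.3 → residual 0.0 km
Seismometer 2, Seismometer 3, Seismometer 4 are mutually consistent (residuals ≈ 0); Seismometer 1 is off by 58.2 km.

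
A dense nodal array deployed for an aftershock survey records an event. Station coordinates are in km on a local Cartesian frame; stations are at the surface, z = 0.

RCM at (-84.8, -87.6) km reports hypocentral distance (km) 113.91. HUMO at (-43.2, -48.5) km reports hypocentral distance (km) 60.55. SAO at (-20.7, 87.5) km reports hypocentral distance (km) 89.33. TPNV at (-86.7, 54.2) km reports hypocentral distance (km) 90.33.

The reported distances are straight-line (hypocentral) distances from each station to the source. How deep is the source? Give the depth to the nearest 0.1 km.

Each station gives a sphere (x−x_i)² + (y−y_i)² + z² = d_i² (stations at z=0).
Subtracting the RCM sphere from HUMO and SAO: z² cancels, leaving linear equations in x and y:
83.2 x + 78.2 y = -1337.12
128.2 x + 350.2 y = -1784.42
Solving: x ≈ -17.200, y ≈ 1.201 km (keep extra digits for the depth step; rounded: -17.2, 1.2).
Then from the RCM sphere: z² = 113.91² − (x + 84.8)² − (y + 87.6)² with x = -17.200, y = 1.201, so z ≈ 22.806 ≈ 22.8 km.

22.8 km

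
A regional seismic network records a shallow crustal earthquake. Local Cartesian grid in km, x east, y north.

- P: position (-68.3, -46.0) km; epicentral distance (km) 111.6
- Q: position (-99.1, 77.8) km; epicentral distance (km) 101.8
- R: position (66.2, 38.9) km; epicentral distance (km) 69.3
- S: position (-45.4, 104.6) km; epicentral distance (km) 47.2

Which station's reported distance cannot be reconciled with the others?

Solve using three stations at a time. Using P, Q, R (subtract circle equations pairwise → linear system) gives (x, y) ≈ (-2.9, 44.4).
Distances from that point to each station vs reported:
  P: calculated 111.6 vs reported 111.6 → residual 0.0 km
  Q: calculated 101.8 vs reported 101.8 → residual 0.0 km
  R: calculated 69.3 vs reported 69.3 → residual 0.0 km
  S: calculated 73.7 vs reported 47.2 → residual 26.5 km
P, Q, R are mutually consistent (residuals ≈ 0); S is off by 26.5 km.

S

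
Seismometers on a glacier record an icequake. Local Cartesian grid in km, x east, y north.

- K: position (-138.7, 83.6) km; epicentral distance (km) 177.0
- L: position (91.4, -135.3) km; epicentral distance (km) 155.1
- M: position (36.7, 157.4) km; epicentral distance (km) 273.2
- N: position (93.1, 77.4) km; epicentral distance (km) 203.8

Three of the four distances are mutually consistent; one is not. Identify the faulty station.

M

Solve using three stations at a time. Using K, L, N (subtract circle equations pairwise → linear system) gives (x, y) ≈ (-48.8, -68.9).
Distances from that point to each station vs reported:
  K: calculated 177.0 vs reported 177.0 → residual 0.0 km
  L: calculated 155.1 vs reported 155.1 → residual 0.0 km
  M: calculated 241.9 vs reported 273.2 → residual 31.3 km
  N: calculated 203.8 vs reported 203.8 → residual 0.0 km
K, L, N are mutually consistent (residuals ≈ 0); M is off by 31.3 km.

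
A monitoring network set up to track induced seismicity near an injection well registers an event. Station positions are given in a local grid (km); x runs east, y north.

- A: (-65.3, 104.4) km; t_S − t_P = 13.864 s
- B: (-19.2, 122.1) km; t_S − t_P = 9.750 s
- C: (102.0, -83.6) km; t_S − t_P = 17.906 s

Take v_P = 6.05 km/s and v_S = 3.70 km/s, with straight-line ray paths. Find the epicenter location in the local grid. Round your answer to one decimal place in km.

Distance from S−P lag: d = Δt · v_P v_S / (v_P − v_S) = Δt · (6.05·3.70)/(6.05−3.70) ≈ 9.5255·Δt.
So d_A = 132.06, d_B = 92.87, d_C = 170.56 km.
Circle about each station: (x + 65.3)² + (y − 104.4)² = 132.06²; (x + 19.2)² + (y − 122.1)² = 92.87²; (x − 102.0)² + (y + 83.6)² = 170.56².
Subtracting pairs of circle equations eliminates x²+y² and gives linear equations (the radical axes):
92.2 x + 35.4 y = 8928.61
334.6 x − 376.0 y = -9421.36
Solving the 2×2 system: x ≈ 65.0, y ≈ 82.9 km.
Check against A (with the unrounded x, y): √((x + 65.3)²+(y − 104.4)²) = 132.07 ≈ 132.06 km. ✓

x ≈ 65.0 km, y ≈ 82.9 km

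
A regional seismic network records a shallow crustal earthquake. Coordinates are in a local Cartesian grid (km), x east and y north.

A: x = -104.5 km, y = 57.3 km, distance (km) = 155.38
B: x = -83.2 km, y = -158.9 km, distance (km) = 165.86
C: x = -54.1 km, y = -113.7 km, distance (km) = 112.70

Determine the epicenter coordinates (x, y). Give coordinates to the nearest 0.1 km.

Circle about each station: (x + 104.5)² + (y − 57.3)² = 155.38²; (x + 83.2)² + (y + 158.9)² = 165.86²; (x + 54.1)² + (y + 113.7)² = 112.70².
Subtracting pairs of circle equations eliminates x²+y² and gives linear equations (the radical axes):
42.6 x − 432.4 y = 14601.31
100.8 x − 342.0 y = 13092.61
Solving the 2×2 system: x ≈ 23.0, y ≈ -31.5 km.
Check against A (with the unrounded x, y): √((x + 104.5)²+(y − 57.3)²) = 155.38 ≈ 155.38 km. ✓

(23.0, -31.5)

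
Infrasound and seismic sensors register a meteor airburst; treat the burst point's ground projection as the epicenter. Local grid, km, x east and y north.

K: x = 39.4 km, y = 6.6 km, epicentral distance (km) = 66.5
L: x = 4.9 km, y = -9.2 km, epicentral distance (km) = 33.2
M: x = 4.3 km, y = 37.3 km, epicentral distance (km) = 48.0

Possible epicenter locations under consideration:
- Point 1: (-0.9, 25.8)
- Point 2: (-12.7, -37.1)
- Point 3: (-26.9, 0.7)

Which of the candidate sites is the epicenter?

Point 3

For each candidate, compare |candidate − station| to the reported distance:
Point 1: residuals K 21.9, L 2.3, M 35.4 → max 35.4 km
Point 2: residuals K 1.5, L 0.2, M 28.3 → max 28.3 km
Point 3: residuals K 0.1, L 0.1, M 0.1 → max 0.1 km
Only Point 3 has all residuals ≈ 0.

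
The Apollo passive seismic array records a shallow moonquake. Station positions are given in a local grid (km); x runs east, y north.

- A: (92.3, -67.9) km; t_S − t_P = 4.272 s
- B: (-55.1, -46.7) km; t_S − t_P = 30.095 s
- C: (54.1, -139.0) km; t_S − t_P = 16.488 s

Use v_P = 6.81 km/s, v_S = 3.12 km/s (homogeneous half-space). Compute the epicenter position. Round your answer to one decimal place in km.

(116.9, -67.8)

Distance from S−P lag: d = Δt · v_P v_S / (v_P − v_S) = Δt · (6.81·3.12)/(6.81−3.12) ≈ 5.7580·Δt.
So d_A = 24.60, d_B = 173.29, d_C = 94.94 km.
Circle about each station: (x − 92.3)² + (y + 67.9)² = 24.60²; (x + 55.1)² + (y + 46.7)² = 173.29²; (x − 54.1)² + (y + 139.0)² = 94.94².
Subtracting pairs of circle equations eliminates x²+y² and gives linear equations (the radical axes):
-294.8 x + 42.4 y = -37337.06
-76.4 x − 142.2 y = 709.67
Solving the 2×2 system: x ≈ 116.9, y ≈ -67.8 km.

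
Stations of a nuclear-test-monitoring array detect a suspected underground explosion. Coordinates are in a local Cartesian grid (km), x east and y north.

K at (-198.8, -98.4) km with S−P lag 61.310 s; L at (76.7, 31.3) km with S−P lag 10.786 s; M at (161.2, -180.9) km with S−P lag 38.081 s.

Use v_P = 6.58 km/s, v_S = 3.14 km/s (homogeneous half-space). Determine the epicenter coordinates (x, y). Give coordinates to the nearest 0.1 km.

Distance from S−P lag: d = Δt · v_P v_S / (v_P − v_S) = Δt · (6.58·3.14)/(6.58−3.14) ≈ 6.0062·Δt.
So d_K = 368.24, d_L = 64.78, d_M = 228.72 km.
Circle about each station: (x + 198.8)² + (y + 98.4)² = 368.24²; (x − 76.7)² + (y − 31.3)² = 64.78²; (x − 161.2)² + (y + 180.9)² = 228.72².
Subtracting pairs of circle equations eliminates x²+y² and gives linear equations (the radical axes):
551.0 x + 259.4 y = 89062.83
720.0 x − 165.0 y = 92794.11
Solving the 2×2 system: x ≈ 139.6, y ≈ 46.8 km.

139.6 km east, 46.8 km north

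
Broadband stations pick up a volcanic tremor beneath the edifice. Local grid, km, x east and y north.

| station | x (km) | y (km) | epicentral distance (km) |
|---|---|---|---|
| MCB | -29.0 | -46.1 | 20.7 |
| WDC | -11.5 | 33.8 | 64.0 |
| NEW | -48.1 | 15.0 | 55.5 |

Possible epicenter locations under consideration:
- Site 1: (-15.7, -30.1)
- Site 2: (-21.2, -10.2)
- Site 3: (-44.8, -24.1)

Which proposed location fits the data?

For each candidate, compare |candidate − station| to the reported distance:
Site 1: residuals MCB 0.1, WDC 0.0, NEW 0.0 → max 0.1 km
Site 2: residuals MCB 16.0, WDC 18.9, NEW 18.6 → max 18.9 km
Site 3: residuals MCB 6.4, WDC 2.8, NEW 16.3 → max 16.3 km
Only Site 1 has all residuals ≈ 0.

Site 1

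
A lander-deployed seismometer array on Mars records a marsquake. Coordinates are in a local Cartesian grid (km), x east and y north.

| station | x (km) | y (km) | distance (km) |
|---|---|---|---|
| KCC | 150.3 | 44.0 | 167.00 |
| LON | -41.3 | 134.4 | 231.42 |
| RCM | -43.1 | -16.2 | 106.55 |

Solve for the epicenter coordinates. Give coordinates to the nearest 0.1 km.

(40.7, -82.0)

Circle about each station: (x − 150.3)² + (y − 44.0)² = 167.00²; (x + 41.3)² + (y − 134.4)² = 231.42²; (x + 43.1)² + (y + 16.2)² = 106.55².
Subtracting pairs of circle equations eliminates x²+y² and gives linear equations (the radical axes):
-383.2 x + 180.8 y = -30423.26
-386.8 x − 120.4 y = -5869.94
Solving the 2×2 system: x ≈ 40.7, y ≈ -82.0 km.
Check against KCC (with the unrounded x, y): √((x − 150.3)²+(y − 44.0)²) = 167.00 ≈ 167.00 km. ✓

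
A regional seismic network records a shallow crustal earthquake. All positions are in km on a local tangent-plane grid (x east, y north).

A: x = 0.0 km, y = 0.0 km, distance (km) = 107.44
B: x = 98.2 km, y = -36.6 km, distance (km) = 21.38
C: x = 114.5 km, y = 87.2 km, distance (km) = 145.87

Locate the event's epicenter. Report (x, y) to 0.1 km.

Circle about each station: x² + y² = 107.44²; (x − 98.2)² + (y + 36.6)² = 21.38²; (x − 114.5)² + (y − 87.2)² = 145.87².
Subtracting pairs of circle equations eliminates x²+y² and gives linear equations (the radical axes):
196.4 x − 73.2 y = 22069.05
229.0 x + 174.4 y = 10979.39
Solving the 2×2 system: x ≈ 91.2, y ≈ -56.8 km.
Check against A (with the unrounded x, y): √(x²+y²) = 107.44 ≈ 107.44 km. ✓

x ≈ 91.2 km, y ≈ -56.8 km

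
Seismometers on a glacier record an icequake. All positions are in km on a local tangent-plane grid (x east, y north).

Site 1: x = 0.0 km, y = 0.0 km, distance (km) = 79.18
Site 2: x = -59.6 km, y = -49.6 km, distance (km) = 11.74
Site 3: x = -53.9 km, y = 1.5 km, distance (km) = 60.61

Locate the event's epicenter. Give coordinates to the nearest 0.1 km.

Circle about each station: x² + y² = 79.18²; (x + 59.6)² + (y + 49.6)² = 11.74²; (x + 53.9)² + (y − 1.5)² = 60.61².
Subtracting pairs of circle equations eliminates x²+y² and gives linear equations (the radical axes):
-119.2 x − 99.2 y = 12143.96
-107.8 x + 3.0 y = 5503.36
Solving the 2×2 system: x ≈ -52.7, y ≈ -59.1 km.

-52.7 km east, -59.1 km north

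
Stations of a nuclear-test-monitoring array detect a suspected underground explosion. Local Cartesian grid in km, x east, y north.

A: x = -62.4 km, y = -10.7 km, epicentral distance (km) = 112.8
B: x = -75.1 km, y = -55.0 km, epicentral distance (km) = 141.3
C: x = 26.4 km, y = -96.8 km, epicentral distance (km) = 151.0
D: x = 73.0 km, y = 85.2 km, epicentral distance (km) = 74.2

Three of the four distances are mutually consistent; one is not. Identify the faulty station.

Solve using three stations at a time. Using A, B, D (subtract circle equations pairwise → linear system) gives (x, y) ≈ (47.3, 15.6).
Distances from that point to each station vs reported:
  A: calculated 112.8 vs reported 112.8 → residual 0.0 km
  B: calculated 141.3 vs reported 141.3 → residual 0.0 km
  C: calculated 114.3 vs reported 151.0 → residual 36.7 km
  D: calculated 74.2 vs reported 74.2 → residual 0.0 km
A, B, D are mutually consistent (residuals ≈ 0); C is off by 36.7 km.

C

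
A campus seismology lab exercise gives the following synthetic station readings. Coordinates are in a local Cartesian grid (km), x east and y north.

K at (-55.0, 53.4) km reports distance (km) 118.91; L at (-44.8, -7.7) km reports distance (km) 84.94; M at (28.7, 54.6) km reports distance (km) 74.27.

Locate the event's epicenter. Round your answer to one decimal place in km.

x ≈ 39.4 km, y ≈ -18.9 km

Circle about each station: (x + 55.0)² + (y − 53.4)² = 118.91²; (x + 44.8)² + (y + 7.7)² = 84.94²; (x − 28.7)² + (y − 54.6)² = 74.27².
Subtracting the K equation from the L and M equations removes the quadratic terms:
20.4 x − 122.2 y = 3114.55
167.4 x + 2.4 y = 6551.85
Solving the 2×2 system: x ≈ 39.4, y ≈ -18.9 km.
Check against K (with the unrounded x, y): √((x + 55.0)²+(y − 53.4)²) = 118.92 ≈ 118.91 km. ✓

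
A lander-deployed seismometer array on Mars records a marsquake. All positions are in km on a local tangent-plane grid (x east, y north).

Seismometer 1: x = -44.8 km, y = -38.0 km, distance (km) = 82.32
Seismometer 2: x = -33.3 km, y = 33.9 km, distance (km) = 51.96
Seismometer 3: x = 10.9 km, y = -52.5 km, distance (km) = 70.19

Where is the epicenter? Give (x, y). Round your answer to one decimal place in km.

16.0 km east, 17.5 km north

Circle about each station: (x + 44.8)² + (y + 38.0)² = 82.32²; (x + 33.3)² + (y − 33.9)² = 51.96²; (x − 10.9)² + (y + 52.5)² = 70.19².
Subtracting the Seismometer 1 equation from the Seismometer 2 and Seismometer 3 equations removes the quadratic terms:
23.0 x + 143.8 y = 2883.80
111.4 x − 29.0 y = 1273.97
Solving the 2×2 system: x ≈ 16.0, y ≈ 17.5 km.
Check against Seismometer 1 (with the unrounded x, y): √((x + 44.8)²+(y + 38.0)²) = 82.31 ≈ 82.32 km. ✓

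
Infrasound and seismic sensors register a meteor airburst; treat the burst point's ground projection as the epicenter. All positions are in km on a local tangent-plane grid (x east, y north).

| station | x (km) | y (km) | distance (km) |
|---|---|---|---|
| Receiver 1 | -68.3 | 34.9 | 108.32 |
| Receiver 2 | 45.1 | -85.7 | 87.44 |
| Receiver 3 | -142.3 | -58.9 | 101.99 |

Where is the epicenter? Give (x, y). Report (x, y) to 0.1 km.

(-40.9, -69.9)

Circle about each station: (x + 68.3)² + (y − 34.9)² = 108.32²; (x − 45.1)² + (y + 85.7)² = 87.44²; (x + 142.3)² + (y + 58.9)² = 101.99².
Subtracting the Receiver 1 equation from the Receiver 2 and Receiver 3 equations removes the quadratic terms:
226.8 x − 241.2 y = 7583.07
-148.0 x − 187.6 y = 19166.86
Solving the 2×2 system: x ≈ -40.9, y ≈ -69.9 km.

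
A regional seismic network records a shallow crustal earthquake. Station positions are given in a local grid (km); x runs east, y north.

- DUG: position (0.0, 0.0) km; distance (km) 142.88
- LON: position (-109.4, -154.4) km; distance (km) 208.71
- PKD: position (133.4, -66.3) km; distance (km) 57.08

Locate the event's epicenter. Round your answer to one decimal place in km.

94.0 km east, -107.6 km north

Circle about each station: x² + y² = 142.88²; (x + 109.4)² + (y + 154.4)² = 208.71²; (x − 133.4)² + (y + 66.3)² = 57.08².
Subtracting the DUG equation from the LON and PKD equations removes the quadratic terms:
-218.8 x − 308.8 y = 12662.55
266.8 x − 132.6 y = 39347.82
Solving the 2×2 system: x ≈ 94.0, y ≈ -107.6 km.
Check against DUG (with the unrounded x, y): √(x²+y²) = 142.88 ≈ 142.88 km. ✓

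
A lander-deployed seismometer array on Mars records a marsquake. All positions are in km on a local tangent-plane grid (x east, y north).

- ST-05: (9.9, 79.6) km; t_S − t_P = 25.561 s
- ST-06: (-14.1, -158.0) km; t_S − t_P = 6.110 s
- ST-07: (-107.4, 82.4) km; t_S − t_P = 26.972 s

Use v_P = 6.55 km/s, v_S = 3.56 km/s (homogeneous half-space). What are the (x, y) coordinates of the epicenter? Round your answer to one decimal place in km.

-34.2 km east, -114.8 km north

Distance from S−P lag: d = Δt · v_P v_S / (v_P − v_S) = Δt · (6.55·3.56)/(6.55−3.56) ≈ 7.7987·Δt.
So d_ST-05 = 199.34, d_ST-06 = 47.65, d_ST-07 = 210.35 km.
Circle about each station: (x − 9.9)² + (y − 79.6)² = 199.34²; (x + 14.1)² + (y + 158.0)² = 47.65²; (x + 107.4)² + (y − 82.4)² = 210.35².
Subtracting the ST-05 equation from the ST-06 and ST-07 equations removes the quadratic terms:
-48.0 x − 475.2 y = 56194.55
-234.6 x + 5.6 y = 7379.66
Solving the 2×2 system: x ≈ -34.2, y ≈ -114.8 km.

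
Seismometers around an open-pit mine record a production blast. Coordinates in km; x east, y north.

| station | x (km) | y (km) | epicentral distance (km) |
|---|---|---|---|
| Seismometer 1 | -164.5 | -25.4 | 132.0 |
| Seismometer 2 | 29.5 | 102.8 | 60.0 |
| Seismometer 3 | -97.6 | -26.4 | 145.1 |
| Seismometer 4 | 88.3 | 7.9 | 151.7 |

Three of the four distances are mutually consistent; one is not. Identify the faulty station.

Seismometer 1

Solve using three stations at a time. Using Seismometer 2, Seismometer 3, Seismometer 4 (subtract circle equations pairwise → linear system) gives (x, y) ≈ (-30.5, 102.2).
Distances from that point to each station vs reported:
  Seismometer 1: calculated 185.1 vs reported 132.0 → residual 53.1 km
  Seismometer 2: calculated 60.0 vs reported 60.0 → residual 0.0 km
  Seismometer 3: calculated 145.1 vs reported 145.1 → residual 0.0 km
  Seismometer 4: calculated 151.7 vs reported 151.7 → residual 0.0 km
Seismometer 2, Seismometer 3, Seismometer 4 are mutually consistent (residuals ≈ 0); Seismometer 1 is off by 53.1 km.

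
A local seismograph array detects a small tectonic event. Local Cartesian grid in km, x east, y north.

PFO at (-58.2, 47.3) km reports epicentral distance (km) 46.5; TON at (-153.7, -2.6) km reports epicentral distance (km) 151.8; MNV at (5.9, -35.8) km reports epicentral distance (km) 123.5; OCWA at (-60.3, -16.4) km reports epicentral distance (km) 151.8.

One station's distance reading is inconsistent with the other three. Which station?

OCWA

Solve using three stations at a time. Using PFO, TON, MNV (subtract circle equations pairwise → linear system) gives (x, y) ≈ (-28.3, 82.9).
Distances from that point to each station vs reported:
  PFO: calculated 46.5 vs reported 46.5 → residual 0.0 km
  TON: calculated 151.8 vs reported 151.8 → residual 0.0 km
  MNV: calculated 123.5 vs reported 123.5 → residual 0.0 km
  OCWA: calculated 104.3 vs reported 151.8 → residual 47.5 km
PFO, TON, MNV are mutually consistent (residuals ≈ 0); OCWA is off by 47.5 km.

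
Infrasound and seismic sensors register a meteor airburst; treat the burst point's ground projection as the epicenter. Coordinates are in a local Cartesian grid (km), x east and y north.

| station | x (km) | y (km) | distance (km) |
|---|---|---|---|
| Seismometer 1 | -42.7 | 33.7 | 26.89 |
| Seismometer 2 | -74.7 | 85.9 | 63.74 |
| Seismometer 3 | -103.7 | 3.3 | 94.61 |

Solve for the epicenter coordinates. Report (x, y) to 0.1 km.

x ≈ -21.7 km, y ≈ 50.5 km

Circle about each station: (x + 42.7)² + (y − 33.7)² = 26.89²; (x + 74.7)² + (y − 85.9)² = 63.74²; (x + 103.7)² + (y − 3.3)² = 94.61².
Subtracting pairs of circle equations eliminates x²+y² and gives linear equations (the radical axes):
-64.0 x + 104.4 y = 6660.20
-122.0 x − 60.8 y = -422.38
Solving the 2×2 system: x ≈ -21.7, y ≈ 50.5 km.
Check against Seismometer 1 (with the unrounded x, y): √((x + 42.7)²+(y − 33.7)²) = 26.89 ≈ 26.89 km. ✓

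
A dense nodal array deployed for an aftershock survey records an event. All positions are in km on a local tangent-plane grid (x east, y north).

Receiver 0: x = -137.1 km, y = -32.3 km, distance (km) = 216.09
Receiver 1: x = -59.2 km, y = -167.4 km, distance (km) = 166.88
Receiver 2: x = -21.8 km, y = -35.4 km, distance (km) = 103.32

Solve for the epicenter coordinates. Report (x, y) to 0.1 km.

75.8 km east, -69.3 km north

Circle about each station: (x + 137.1)² + (y + 32.3)² = 216.09²; (x + 59.2)² + (y + 167.4)² = 166.88²; (x + 21.8)² + (y + 35.4)² = 103.32².
Subtracting the Receiver 0 equation from the Receiver 1 and Receiver 2 equations removes the quadratic terms:
155.8 x − 270.2 y = 30533.65
230.6 x − 6.2 y = 17908.57
Solving the 2×2 system: x ≈ 75.8, y ≈ -69.3 km.
Check against Receiver 0 (with the unrounded x, y): √((x + 137.1)²+(y + 32.3)²) = 216.09 ≈ 216.09 km. ✓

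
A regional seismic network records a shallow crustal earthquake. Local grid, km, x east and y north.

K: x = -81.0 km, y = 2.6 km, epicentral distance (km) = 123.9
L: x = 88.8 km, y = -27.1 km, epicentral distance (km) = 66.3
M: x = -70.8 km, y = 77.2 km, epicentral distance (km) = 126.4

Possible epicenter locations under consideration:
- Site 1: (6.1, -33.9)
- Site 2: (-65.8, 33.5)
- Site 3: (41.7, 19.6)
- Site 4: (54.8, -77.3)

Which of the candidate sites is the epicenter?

For each candidate, compare |candidate − station| to the reported distance:
Site 1: residuals K 29.5, L 16.7, M 8.7 → max 29.5 km
Site 2: residuals K 89.5, L 99.8, M 82.4 → max 99.8 km
Site 3: residuals K 0.0, L 0.0, M 0.0 → max 0.0 km
Site 4: residuals K 33.7, L 5.7, M 72.7 → max 72.7 km
Only Site 3 has all residuals ≈ 0.

Site 3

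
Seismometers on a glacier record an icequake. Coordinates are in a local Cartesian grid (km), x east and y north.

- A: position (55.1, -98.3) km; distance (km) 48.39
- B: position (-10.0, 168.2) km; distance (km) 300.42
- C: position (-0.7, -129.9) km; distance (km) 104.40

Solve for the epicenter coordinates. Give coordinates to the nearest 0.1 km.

101.9 km east, -110.6 km north

Circle about each station: (x − 55.1)² + (y + 98.3)² = 48.39²; (x + 10.0)² + (y − 168.2)² = 300.42²; (x + 0.7)² + (y + 129.9)² = 104.40².
Subtracting pairs of circle equations eliminates x²+y² and gives linear equations (the radical axes):
-130.2 x + 533.0 y = -72218.24
-111.6 x − 63.2 y = -4382.17
Solving the 2×2 system: x ≈ 101.9, y ≈ -110.6 km.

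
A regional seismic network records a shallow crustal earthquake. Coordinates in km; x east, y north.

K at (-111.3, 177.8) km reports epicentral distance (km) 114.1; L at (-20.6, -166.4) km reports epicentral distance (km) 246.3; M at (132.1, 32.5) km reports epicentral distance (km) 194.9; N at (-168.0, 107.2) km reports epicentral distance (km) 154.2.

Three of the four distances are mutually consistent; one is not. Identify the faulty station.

N

Solve using three stations at a time. Using K, L, M (subtract circle equations pairwise → linear system) gives (x, y) ≈ (-57.6, 77.1).
Distances from that point to each station vs reported:
  K: calculated 114.1 vs reported 114.1 → residual 0.0 km
  L: calculated 246.3 vs reported 246.3 → residual 0.0 km
  M: calculated 194.9 vs reported 194.9 → residual 0.0 km
  N: calculated 114.4 vs reported 154.2 → residual 39.8 km
K, L, M are mutually consistent (residuals ≈ 0); N is off by 39.8 km.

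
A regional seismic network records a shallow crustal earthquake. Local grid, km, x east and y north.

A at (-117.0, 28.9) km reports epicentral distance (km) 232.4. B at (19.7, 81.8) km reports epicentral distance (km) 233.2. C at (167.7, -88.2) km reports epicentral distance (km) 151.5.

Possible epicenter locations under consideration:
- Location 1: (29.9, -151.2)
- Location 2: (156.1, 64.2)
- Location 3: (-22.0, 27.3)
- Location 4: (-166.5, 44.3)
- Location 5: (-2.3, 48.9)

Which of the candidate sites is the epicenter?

For each candidate, compare |candidate − station| to the reported distance:
Location 1: residuals A 0.0, B 0.0, C 0.0 → max 0.0 km
Location 2: residuals A 43.0, B 95.7, C 1.3 → max 95.7 km
Location 3: residuals A 137.4, B 164.6, C 70.6 → max 164.6 km
Location 4: residuals A 180.6, B 43.3, C 208.0 → max 208.0 km
Location 5: residuals A 116.0, B 193.6, C 66.9 → max 193.6 km
Only Location 1 has all residuals ≈ 0.

Location 1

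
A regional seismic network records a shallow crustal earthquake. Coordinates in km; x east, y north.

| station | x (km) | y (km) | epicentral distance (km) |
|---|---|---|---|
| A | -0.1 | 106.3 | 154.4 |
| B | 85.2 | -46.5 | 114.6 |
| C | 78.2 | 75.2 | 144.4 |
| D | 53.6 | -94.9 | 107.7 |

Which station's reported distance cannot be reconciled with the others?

A

Solve using three stations at a time. Using B, C, D (subtract circle equations pairwise → linear system) gives (x, y) ≈ (-27.0, -23.6).
Distances from that point to each station vs reported:
  A: calculated 132.7 vs reported 154.4 → residual 21.7 km
  B: calculated 114.5 vs reported 114.6 → residual 0.1 km
  C: calculated 144.3 vs reported 144.4 → residual 0.1 km
  D: calculated 107.6 vs reported 107.7 → residual 0.1 km
B, C, D are mutually consistent (residuals ≈ 0); A is off by 21.7 km.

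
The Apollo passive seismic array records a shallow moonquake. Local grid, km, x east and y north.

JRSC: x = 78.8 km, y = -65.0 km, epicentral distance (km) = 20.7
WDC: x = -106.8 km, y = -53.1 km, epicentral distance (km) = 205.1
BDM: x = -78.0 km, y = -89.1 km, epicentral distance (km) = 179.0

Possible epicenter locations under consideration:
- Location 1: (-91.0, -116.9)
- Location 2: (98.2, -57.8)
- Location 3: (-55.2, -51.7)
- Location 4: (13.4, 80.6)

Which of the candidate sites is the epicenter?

Location 2

For each candidate, compare |candidate − station| to the reported distance:
Location 1: residuals JRSC 156.9, WDC 139.4, BDM 148.3 → max 156.9 km
Location 2: residuals JRSC 0.0, WDC 0.0, BDM 0.0 → max 0.0 km
Location 3: residuals JRSC 114.0, WDC 153.5, BDM 135.2 → max 153.5 km
Location 4: residuals JRSC 138.9, WDC 25.3, BDM 13.7 → max 138.9 km
Only Location 2 has all residuals ≈ 0.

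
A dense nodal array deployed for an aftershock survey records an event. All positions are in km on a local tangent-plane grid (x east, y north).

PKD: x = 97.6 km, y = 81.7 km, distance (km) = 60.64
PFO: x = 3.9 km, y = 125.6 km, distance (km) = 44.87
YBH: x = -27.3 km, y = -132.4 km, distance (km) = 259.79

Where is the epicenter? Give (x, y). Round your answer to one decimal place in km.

Circle about each station: (x − 97.6)² + (y − 81.7)² = 60.64²; (x − 3.9)² + (y − 125.6)² = 44.87²; (x + 27.3)² + (y + 132.4)² = 259.79².
Subtracting pairs of circle equations eliminates x²+y² and gives linear equations (the radical axes):
-187.4 x + 87.8 y = 1253.81
-249.8 x − 428.2 y = -61739.23
Solving the 2×2 system: x ≈ 47.8, y ≈ 116.3 km.
Check against PKD (with the unrounded x, y): √((x − 97.6)²+(y − 81.7)²) = 60.64 ≈ 60.64 km. ✓

x ≈ 47.8 km, y ≈ 116.3 km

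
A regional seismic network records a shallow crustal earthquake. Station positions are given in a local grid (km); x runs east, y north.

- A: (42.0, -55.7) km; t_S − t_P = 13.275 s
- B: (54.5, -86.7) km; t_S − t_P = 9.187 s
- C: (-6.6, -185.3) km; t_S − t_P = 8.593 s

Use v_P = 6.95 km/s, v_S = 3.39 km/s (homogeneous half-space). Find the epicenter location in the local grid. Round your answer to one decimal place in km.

Distance from S−P lag: d = Δt · v_P v_S / (v_P − v_S) = Δt · (6.95·3.39)/(6.95−3.39) ≈ 6.6181·Δt.
So d_A = 87.86, d_B = 60.80, d_C = 56.87 km.
Circle about each station: (x − 42.0)² + (y + 55.7)² = 87.86²; (x − 54.5)² + (y + 86.7)² = 60.80²; (x + 6.6)² + (y + 185.3)² = 56.87².
Subtracting the A equation from the B and C equations removes the quadratic terms:
25.0 x − 62.0 y = 9643.39
-97.2 x − 259.2 y = 33998.34
Solving the 2×2 system: x ≈ 31.3, y ≈ -142.9 km.

(31.3, -142.9)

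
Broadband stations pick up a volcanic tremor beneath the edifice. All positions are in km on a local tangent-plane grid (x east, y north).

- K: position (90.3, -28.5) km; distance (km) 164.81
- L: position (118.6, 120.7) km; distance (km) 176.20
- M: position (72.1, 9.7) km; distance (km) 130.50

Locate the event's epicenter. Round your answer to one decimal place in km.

Circle about each station: (x − 90.3)² + (y + 28.5)² = 164.81²; (x − 118.6)² + (y − 120.7)² = 176.20²; (x − 72.1)² + (y − 9.7)² = 130.50².
Subtracting pairs of circle equations eliminates x²+y² and gives linear equations (the radical axes):
56.6 x + 298.4 y = 15784.01
-36.4 x + 76.4 y = 6458.25
Solving the 2×2 system: x ≈ -47.5, y ≈ 61.9 km.

x ≈ -47.5 km, y ≈ 61.9 km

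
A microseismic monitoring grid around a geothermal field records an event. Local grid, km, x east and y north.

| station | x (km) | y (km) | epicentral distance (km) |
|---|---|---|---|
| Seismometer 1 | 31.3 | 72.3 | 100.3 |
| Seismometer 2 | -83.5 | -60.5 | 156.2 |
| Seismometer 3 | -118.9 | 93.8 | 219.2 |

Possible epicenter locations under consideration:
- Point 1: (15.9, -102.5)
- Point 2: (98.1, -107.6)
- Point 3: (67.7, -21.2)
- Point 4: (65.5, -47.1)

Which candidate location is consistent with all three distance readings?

For each candidate, compare |candidate − station| to the reported distance:
Point 1: residuals Seismometer 1 75.2, Seismometer 2 48.3, Seismometer 3 18.9 → max 75.2 km
Point 2: residuals Seismometer 1 91.6, Seismometer 2 31.4, Seismometer 3 76.9 → max 91.6 km
Point 3: residuals Seismometer 1 0.0, Seismometer 2 0.0, Seismometer 3 0.0 → max 0.0 km
Point 4: residuals Seismometer 1 23.9, Seismometer 2 6.6, Seismometer 3 12.9 → max 23.9 km
Only Point 3 has all residuals ≈ 0.

Point 3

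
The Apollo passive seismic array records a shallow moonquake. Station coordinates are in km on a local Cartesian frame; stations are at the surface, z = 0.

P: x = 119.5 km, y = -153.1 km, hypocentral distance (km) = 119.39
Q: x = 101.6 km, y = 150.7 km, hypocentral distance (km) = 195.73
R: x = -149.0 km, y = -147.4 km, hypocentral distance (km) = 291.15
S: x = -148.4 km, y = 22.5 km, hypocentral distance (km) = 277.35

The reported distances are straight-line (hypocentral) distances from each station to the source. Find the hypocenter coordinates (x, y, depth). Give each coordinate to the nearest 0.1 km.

Each station gives a sphere (x−x_i)² + (y−y_i)² + z² = d_i² (stations at z=0).
Subtracting the P sphere from Q and R: z² cancels, leaving linear equations in x and y:
-35.8 x + 607.6 y = -28743.07
-537.0 x + 11.4 y = -64306.45
Solving: x ≈ 118.896, y ≈ -40.301 km (keep extra digits for the depth step; rounded: 118.9, -40.3).
Then from the P sphere: z² = 119.39² − (x − 119.5)² − (y + 153.1)² with x = 118.896, y = -40.301, so z ≈ 39.115 ≈ 39.1 km.

x ≈ 118.9 km, y ≈ -40.3 km, depth ≈ 39.1 km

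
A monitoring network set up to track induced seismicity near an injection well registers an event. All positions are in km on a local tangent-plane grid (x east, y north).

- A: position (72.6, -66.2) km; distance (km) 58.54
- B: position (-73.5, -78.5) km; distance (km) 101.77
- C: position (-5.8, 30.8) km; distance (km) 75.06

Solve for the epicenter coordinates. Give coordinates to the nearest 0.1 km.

x ≈ 20.5 km, y ≈ -39.5 km

Circle about each station: (x − 72.6)² + (y + 66.2)² = 58.54²; (x + 73.5)² + (y + 78.5)² = 101.77²; (x + 5.8)² + (y − 30.8)² = 75.06².
Subtracting the A equation from the B and C equations removes the quadratic terms:
-292.2 x − 24.6 y = -5018.90
-156.8 x + 194.0 y = -10877.99
Solving the 2×2 system: x ≈ 20.5, y ≈ -39.5 km.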